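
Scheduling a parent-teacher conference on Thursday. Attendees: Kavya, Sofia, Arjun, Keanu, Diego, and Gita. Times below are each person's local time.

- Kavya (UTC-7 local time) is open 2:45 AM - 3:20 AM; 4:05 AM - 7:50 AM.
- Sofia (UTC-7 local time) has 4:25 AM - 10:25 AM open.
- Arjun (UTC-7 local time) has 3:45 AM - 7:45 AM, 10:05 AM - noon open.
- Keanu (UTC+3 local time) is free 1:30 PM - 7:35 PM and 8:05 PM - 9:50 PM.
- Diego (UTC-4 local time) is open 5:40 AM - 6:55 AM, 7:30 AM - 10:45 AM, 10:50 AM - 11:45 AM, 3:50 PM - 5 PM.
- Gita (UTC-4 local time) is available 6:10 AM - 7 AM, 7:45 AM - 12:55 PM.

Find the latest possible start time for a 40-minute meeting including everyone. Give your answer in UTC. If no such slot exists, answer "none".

14:05

Kavya in UTC: 09:45-10:20, 11:05-14:50 (add 7h to convert from UTC-7).
Sofia in UTC: 11:25-17:25 (add 7h to convert from UTC-7).
Arjun in UTC: 10:45-14:45, 17:05-19:00 (add 7h to convert from UTC-7).
Keanu in UTC: 10:30-16:35, 17:05-18:50 (subtract 3h to convert from UTC+3).
Diego in UTC: 09:40-10:55, 11:30-14:45, 14:50-15:45, 19:50-21:00 (add 4h to convert from UTC-4).
Gita in UTC: 10:10-11:00, 11:45-16:55 (add 4h to convert from UTC-4).
Kavya ∩ Sofia: 11:25-14:50.
Kavya ∩ Sofia ∩ Arjun: 11:25-14:45.
Kavya ∩ Sofia ∩ Arjun ∩ Keanu: 11:25-14:45.
Kavya ∩ Sofia ∩ Arjun ∩ Keanu ∩ Diego: 11:30-14:45.
Kavya ∩ Sofia ∩ Arjun ∩ Keanu ∩ Diego ∩ Gita: 11:45-14:45.
So the common availability across everyone is 11:45-14:45.
The last common window of at least 40 minutes is 11:45-14:45; a 40-minute meeting can start as late as 14:05 and still end by 14:45.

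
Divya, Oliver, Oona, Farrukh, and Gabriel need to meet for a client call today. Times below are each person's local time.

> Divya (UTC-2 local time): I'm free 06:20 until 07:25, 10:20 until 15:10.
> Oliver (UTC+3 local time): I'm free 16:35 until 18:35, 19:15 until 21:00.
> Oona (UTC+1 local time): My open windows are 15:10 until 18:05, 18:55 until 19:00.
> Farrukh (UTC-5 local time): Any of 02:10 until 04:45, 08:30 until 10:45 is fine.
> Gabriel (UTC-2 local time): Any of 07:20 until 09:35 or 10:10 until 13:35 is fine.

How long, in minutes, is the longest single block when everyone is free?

85

Divya in UTC: 08:20-09:25, 12:20-17:10 (add 2h to convert from UTC-2).
Oliver in UTC: 13:35-15:35, 16:15-18:00 (subtract 3h to convert from UTC+3).
Oona in UTC: 14:10-17:05, 17:55-18:00 (subtract 1h to convert from UTC+1).
Farrukh in UTC: 07:10-09:45, 13:30-15:45 (add 5h to convert from UTC-5).
Gabriel in UTC: 09:20-11:35, 12:10-15:35 (add 2h to convert from UTC-2).
Divya ∩ Oliver: 13:35-15:35, 16:15-17:10.
Divya ∩ Oliver ∩ Oona: 14:10-15:35, 16:15-17:05.
Divya ∩ Oliver ∩ Oona ∩ Farrukh: 14:10-15:35.
Divya ∩ Oliver ∩ Oona ∩ Farrukh ∩ Gabriel: 14:10-15:35.
The longest is 14:10-15:35 at 85 minutes.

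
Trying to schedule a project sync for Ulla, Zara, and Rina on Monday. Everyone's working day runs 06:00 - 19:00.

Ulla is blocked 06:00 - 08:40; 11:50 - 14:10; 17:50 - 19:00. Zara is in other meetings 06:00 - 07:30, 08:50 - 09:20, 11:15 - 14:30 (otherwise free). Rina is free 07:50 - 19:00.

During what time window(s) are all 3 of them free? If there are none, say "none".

Ulla free: 08:40-11:50, 14:10-17:50 (invert busy blocks within the working day).
Zara free: 07:30-08:50, 09:20-11:15, 14:30-19:00 (invert busy blocks within the working day).
Rina free: 07:50-19:00.
Ulla ∩ Zara: 08:40-08:50, 09:20-11:15, 14:30-17:50.
Ulla ∩ Zara ∩ Rina: 08:40-08:50, 09:20-11:15, 14:30-17:50.

08:40-08:50, 09:20-11:15, 14:30-17:50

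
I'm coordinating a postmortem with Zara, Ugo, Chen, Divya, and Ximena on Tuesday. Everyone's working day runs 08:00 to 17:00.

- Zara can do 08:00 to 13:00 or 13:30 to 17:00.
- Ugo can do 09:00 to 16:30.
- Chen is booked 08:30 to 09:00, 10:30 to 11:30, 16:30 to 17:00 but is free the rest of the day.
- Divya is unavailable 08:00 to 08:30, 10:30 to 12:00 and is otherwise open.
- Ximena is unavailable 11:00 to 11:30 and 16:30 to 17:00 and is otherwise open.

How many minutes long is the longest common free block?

Zara free: 08:00-13:00, 13:30-17:00.
Ugo free: 09:00-16:30.
Chen free: 08:00-08:30, 09:00-10:30, 11:30-16:30 (invert busy blocks within the working day).
Divya free: 08:30-10:30, 12:00-17:00 (invert busy blocks within the working day).
Ximena free: 08:00-11:00, 11:30-16:30 (invert busy blocks within the working day).
Zara ∩ Ugo: 09:00-13:00, 13:30-16:30.
Zara ∩ Ugo ∩ Chen: 09:00-10:30, 11:30-13:00, 13:30-16:30.
Zara ∩ Ugo ∩ Chen ∩ Divya: 09:00-10:30, 12:00-13:00, 13:30-16:30.
Zara ∩ Ugo ∩ Chen ∩ Divya ∩ Ximena: 09:00-10:30, 12:00-13:00, 13:30-16:30.
The longest is 13:30-16:30 at 180 minutes.

180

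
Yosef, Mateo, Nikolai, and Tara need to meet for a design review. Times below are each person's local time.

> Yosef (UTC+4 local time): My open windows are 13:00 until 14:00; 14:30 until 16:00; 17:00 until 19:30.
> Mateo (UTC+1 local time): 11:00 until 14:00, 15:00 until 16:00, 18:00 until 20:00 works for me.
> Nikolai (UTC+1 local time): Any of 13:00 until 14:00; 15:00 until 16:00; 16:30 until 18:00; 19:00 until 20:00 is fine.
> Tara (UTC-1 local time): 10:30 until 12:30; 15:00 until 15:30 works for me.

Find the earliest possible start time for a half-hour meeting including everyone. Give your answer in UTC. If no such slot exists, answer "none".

Yosef in UTC: 09:00-10:00, 10:30-12:00, 13:00-15:30 (subtract 4h to convert from UTC+4).
Mateo in UTC: 10:00-13:00, 14:00-15:00, 17:00-19:00 (subtract 1h to convert from UTC+1).
Nikolai in UTC: 12:00-13:00, 14:00-15:00, 15:30-17:00, 18:00-19:00 (subtract 1h to convert from UTC+1).
Tara in UTC: 11:30-13:30, 16:00-16:30 (add 1h to convert from UTC-1).
Yosef ∩ Mateo: 10:30-12:00, 14:00-15:00.
Yosef ∩ Mateo ∩ Nikolai: 14:00-15:00.
Yosef ∩ Mateo ∩ Nikolai ∩ Tara: ∅.
There is no time when everyone is free.
No common window is at least 30 minutes long.

none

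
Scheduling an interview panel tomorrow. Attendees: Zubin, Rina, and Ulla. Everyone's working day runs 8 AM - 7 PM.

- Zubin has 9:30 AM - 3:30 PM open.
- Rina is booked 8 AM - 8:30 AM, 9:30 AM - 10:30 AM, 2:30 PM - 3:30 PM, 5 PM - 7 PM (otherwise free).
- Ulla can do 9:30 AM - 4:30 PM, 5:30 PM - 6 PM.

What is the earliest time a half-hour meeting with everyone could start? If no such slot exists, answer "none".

10:30

Zubin free: 09:30-15:30.
Rina free: 08:30-09:30, 10:30-14:30, 15:30-17:00 (invert busy blocks within the working day).
Ulla free: 09:30-16:30, 17:30-18:00.
Zubin ∩ Rina: 10:30-14:30.
Zubin ∩ Rina ∩ Ulla: 10:30-14:30.
The first common window of at least 30 minutes is 10:30-14:30, so the earliest start is 10:30.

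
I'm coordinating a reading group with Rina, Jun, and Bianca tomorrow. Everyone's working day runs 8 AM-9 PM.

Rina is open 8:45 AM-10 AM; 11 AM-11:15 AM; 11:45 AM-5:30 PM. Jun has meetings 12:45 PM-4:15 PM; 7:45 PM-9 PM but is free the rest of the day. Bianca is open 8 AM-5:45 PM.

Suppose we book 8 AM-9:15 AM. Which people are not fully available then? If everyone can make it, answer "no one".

Rina

Rina free: 08:45-10:00, 11:00-11:15, 11:45-17:30.
Jun free: 08:00-12:45, 16:15-19:45 (invert busy blocks within the working day).
Bianca free: 08:00-17:45.
Rina: not fully free for 08:00-09:15. Jun: free for 08:00-09:15. Bianca: free for 08:00-09:15.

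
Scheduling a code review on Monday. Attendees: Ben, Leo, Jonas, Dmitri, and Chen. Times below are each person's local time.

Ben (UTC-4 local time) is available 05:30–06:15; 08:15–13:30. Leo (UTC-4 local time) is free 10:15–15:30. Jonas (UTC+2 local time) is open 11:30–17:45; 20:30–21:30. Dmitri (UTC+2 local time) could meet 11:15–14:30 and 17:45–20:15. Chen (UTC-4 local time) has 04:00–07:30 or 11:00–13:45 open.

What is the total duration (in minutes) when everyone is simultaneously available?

0

Ben in UTC: 09:30-10:15, 12:15-17:30 (add 4h to convert from UTC-4).
Leo in UTC: 14:15-19:30 (add 4h to convert from UTC-4).
Jonas in UTC: 09:30-15:45, 18:30-19:30 (subtract 2h to convert from UTC+2).
Dmitri in UTC: 09:15-12:30, 15:45-18:15 (subtract 2h to convert from UTC+2).
Chen in UTC: 08:00-11:30, 15:00-17:45 (add 4h to convert from UTC-4).
Ben ∩ Leo: 14:15-17:30.
Ben ∩ Leo ∩ Jonas: 14:15-15:45.
Ben ∩ Leo ∩ Jonas ∩ Dmitri: ∅.
Ben ∩ Leo ∩ Jonas ∩ Dmitri ∩ Chen: ∅.
There is no time when everyone is free.
There is no common window, so the total is 0 minutes.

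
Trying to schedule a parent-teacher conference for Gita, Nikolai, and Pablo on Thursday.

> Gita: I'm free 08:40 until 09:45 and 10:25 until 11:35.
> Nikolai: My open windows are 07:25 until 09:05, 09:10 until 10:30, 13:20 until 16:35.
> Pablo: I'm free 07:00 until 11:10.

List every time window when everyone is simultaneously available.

Gita ∩ Nikolai: 08:40-09:05, 09:10-09:45, 10:25-10:30.
Gita ∩ Nikolai ∩ Pablo: 08:40-09:05, 09:10-09:45, 10:25-10:30.
So the common availability across everyone is 08:40-09:05, 09:10-09:45, 10:25-10:30.

08:40-09:05, 09:10-09:45, 10:25-10:30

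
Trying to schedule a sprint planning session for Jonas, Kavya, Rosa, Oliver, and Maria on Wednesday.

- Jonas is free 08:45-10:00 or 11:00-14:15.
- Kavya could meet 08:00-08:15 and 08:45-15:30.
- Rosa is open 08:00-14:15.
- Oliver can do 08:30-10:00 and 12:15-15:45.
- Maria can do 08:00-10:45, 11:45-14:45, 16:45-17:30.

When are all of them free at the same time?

Jonas ∩ Kavya: 08:45-10:00, 11:00-14:15.
Jonas ∩ Kavya ∩ Rosa: 08:45-10:00, 11:00-14:15.
Jonas ∩ Kavya ∩ Rosa ∩ Oliver: 08:45-10:00, 12:15-14:15.
Jonas ∩ Kavya ∩ Rosa ∩ Oliver ∩ Maria: 08:45-10:00, 12:15-14:15.

08:45-10:00, 12:15-14:15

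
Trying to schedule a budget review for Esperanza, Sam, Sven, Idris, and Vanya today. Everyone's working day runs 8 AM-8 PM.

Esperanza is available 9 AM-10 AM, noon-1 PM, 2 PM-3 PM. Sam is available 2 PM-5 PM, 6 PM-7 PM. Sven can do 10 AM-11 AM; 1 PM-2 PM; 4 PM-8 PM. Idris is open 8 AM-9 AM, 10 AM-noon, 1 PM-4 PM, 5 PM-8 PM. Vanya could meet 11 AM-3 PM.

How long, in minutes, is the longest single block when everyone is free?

Esperanza ∩ Sam: 14:00-15:00.
Esperanza ∩ Sam ∩ Sven: ∅.
Esperanza ∩ Sam ∩ Sven ∩ Idris: ∅.
Esperanza ∩ Sam ∩ Sven ∩ Idris ∩ Vanya: ∅.
There is no time when everyone is free.
No common window exists, so the longest block is 0 minutes.

0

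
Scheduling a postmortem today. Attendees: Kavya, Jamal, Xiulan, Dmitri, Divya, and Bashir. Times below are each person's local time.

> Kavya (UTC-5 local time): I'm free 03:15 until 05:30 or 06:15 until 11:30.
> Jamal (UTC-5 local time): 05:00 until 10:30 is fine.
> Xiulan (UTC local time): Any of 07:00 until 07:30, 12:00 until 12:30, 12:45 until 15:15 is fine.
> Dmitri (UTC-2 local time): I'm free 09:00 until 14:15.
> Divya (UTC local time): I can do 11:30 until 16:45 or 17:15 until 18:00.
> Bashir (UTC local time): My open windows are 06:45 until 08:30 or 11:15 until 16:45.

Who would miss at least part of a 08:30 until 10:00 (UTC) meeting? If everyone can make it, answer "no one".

Bashir, Divya, Dmitri, Jamal, Xiulan

Kavya in UTC: 08:15-10:30, 11:15-16:30 (add 5h to convert from UTC-5).
Jamal in UTC: 10:00-15:30 (add 5h to convert from UTC-5).
Xiulan in UTC: 07:00-07:30, 12:00-12:30, 12:45-15:15.
Dmitri in UTC: 11:00-16:15 (add 2h to convert from UTC-2).
Divya in UTC: 11:30-16:45, 17:15-18:00.
Bashir in UTC: 06:45-08:30, 11:15-16:45.
Kavya: free for 08:30-10:00. Jamal: not fully free for 08:30-10:00. Xiulan: not fully free for 08:30-10:00. Dmitri: not fully free for 08:30-10:00. Divya: not fully free for 08:30-10:00. Bashir: not fully free for 08:30-10:00.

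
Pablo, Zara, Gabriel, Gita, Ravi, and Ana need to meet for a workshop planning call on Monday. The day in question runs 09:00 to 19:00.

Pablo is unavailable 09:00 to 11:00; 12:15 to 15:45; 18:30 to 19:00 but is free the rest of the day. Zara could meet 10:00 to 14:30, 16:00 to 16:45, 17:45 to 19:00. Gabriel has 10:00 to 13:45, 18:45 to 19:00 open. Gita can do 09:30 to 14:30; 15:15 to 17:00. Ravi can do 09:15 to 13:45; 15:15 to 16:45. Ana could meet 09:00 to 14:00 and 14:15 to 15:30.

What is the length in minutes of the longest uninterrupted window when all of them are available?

Pablo free: 11:00-12:15, 15:45-18:30 (invert busy blocks within the working day).
Zara free: 10:00-14:30, 16:00-16:45, 17:45-19:00.
Gabriel free: 10:00-13:45, 18:45-19:00.
Gita free: 09:30-14:30, 15:15-17:00.
Ravi free: 09:15-13:45, 15:15-16:45.
Ana free: 09:00-14:00, 14:15-15:30.
Pablo ∩ Zara: 11:00-12:15, 16:00-16:45, 17:45-18:30.
Pablo ∩ Zara ∩ Gabriel: 11:00-12:15.
Pablo ∩ Zara ∩ Gabriel ∩ Gita: 11:00-12:15.
Pablo ∩ Zara ∩ Gabriel ∩ Gita ∩ Ravi: 11:00-12:15.
Pablo ∩ Zara ∩ Gabriel ∩ Gita ∩ Ravi ∩ Ana: 11:00-12:15.
The longest is 11:00-12:15 at 75 minutes.

75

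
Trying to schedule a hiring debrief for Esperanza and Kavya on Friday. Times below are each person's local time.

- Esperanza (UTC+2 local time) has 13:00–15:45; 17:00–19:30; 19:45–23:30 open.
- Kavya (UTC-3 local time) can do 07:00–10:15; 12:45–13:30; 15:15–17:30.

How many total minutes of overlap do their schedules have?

315

Esperanza in UTC: 11:00-13:45, 15:00-17:30, 17:45-21:30 (subtract 2h to convert from UTC+2).
Kavya in UTC: 10:00-13:15, 15:45-16:30, 18:15-20:30 (add 3h to convert from UTC-3).
Esperanza ∩ Kavya: 11:00-13:15, 15:45-16:30, 18:15-20:30.
Summing the common windows: 135 + 45 + 135 = 315 minutes.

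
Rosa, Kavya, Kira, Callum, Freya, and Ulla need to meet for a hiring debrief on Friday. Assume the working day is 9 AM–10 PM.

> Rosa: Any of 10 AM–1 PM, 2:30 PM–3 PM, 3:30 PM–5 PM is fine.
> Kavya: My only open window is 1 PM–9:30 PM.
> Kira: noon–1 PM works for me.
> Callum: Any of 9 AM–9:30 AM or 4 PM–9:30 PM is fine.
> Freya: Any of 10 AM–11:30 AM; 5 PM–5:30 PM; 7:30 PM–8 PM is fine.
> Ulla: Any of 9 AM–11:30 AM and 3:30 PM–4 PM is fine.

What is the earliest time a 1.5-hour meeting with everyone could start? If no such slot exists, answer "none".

Rosa ∩ Kavya: 14:30-15:00, 15:30-17:00.
Rosa ∩ Kavya ∩ Kira: ∅.
Rosa ∩ Kavya ∩ Kira ∩ Callum: ∅.
Rosa ∩ Kavya ∩ Kira ∩ Callum ∩ Freya: ∅.
Rosa ∩ Kavya ∩ Kira ∩ Callum ∩ Freya ∩ Ulla: ∅.
There is no time when everyone is free.
No common window is at least 90 minutes long.

none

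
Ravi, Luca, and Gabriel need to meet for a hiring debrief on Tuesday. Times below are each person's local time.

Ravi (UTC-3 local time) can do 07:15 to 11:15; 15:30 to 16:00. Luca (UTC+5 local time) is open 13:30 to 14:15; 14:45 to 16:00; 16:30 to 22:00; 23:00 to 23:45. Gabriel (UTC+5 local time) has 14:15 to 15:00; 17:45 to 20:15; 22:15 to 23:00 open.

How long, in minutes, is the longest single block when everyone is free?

Ravi in UTC: 10:15-14:15, 18:30-19:00 (add 3h to convert from UTC-3).
Luca in UTC: 08:30-09:15, 09:45-11:00, 11:30-17:00, 18:00-18:45 (subtract 5h to convert from UTC+5).
Gabriel in UTC: 09:15-10:00, 12:45-15:15, 17:15-18:00 (subtract 5h to convert from UTC+5).
Ravi ∩ Luca: 10:15-11:00, 11:30-14:15, 18:30-18:45.
Ravi ∩ Luca ∩ Gabriel: 12:45-14:15.
Those are the intersection windows.
The longest is 12:45-14:15 at 90 minutes.

90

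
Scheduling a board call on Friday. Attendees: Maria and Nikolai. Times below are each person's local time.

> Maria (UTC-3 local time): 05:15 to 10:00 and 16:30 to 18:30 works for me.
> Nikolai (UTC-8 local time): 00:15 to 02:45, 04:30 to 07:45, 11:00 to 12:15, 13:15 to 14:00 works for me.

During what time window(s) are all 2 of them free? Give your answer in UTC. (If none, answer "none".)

08:15-10:45, 12:30-13:00, 19:30-20:15, 21:15-21:30

Maria in UTC: 08:15-13:00, 19:30-21:30 (add 3h to convert from UTC-3).
Nikolai in UTC: 08:15-10:45, 12:30-15:45, 19:00-20:15, 21:15-22:00 (add 8h to convert from UTC-8).
Maria ∩ Nikolai: 08:15-10:45, 12:30-13:00, 19:30-20:15, 21:15-21:30.
So the common availability across everyone is 08:15-10:45, 12:30-13:00, 19:30-20:15, 21:15-21:30.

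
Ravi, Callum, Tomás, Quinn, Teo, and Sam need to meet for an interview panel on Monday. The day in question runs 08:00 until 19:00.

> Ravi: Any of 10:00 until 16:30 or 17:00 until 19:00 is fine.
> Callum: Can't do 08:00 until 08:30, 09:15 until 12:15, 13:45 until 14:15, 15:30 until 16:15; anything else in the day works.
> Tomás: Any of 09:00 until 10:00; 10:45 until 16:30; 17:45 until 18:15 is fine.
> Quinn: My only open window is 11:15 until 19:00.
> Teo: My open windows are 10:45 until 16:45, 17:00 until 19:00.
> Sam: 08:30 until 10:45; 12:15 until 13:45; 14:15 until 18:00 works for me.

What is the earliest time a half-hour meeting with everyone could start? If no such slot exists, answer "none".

Ravi free: 10:00-16:30, 17:00-19:00.
Callum free: 08:30-09:15, 12:15-13:45, 14:15-15:30, 16:15-19:00 (invert busy blocks within the working day).
Tomás free: 09:00-10:00, 10:45-16:30, 17:45-18:15.
Quinn free: 11:15-19:00.
Teo free: 10:45-16:45, 17:00-19:00.
Sam free: 08:30-10:45, 12:15-13:45, 14:15-18:00.
Ravi ∩ Callum: 12:15-13:45, 14:15-15:30, 16:15-16:30, 17:00-19:00.
Ravi ∩ Callum ∩ Tomás: 12:15-13:45, 14:15-15:30, 16:15-16:30, 17:45-18:15.
Ravi ∩ Callum ∩ Tomás ∩ Quinn: 12:15-13:45, 14:15-15:30, 16:15-16:30, 17:45-18:15.
Ravi ∩ Callum ∩ Tomás ∩ Quinn ∩ Teo: 12:15-13:45, 14:15-15:30, 16:15-16:30, 17:45-18:15.
Ravi ∩ Callum ∩ Tomás ∩ Quinn ∩ Teo ∩ Sam: 12:15-13:45, 14:15-15:30, 16:15-16:30, 17:45-18:00.
The first common window of at least 30 minutes is 12:15-13:45, so the earliest start is 12:15.

12:15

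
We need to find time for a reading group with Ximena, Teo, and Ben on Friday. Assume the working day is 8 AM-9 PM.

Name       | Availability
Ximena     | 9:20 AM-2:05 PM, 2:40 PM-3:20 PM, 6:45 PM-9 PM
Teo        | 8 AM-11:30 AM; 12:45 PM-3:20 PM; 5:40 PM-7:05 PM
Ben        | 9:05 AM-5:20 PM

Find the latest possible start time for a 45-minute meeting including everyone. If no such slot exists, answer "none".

13:20

Ximena ∩ Teo: 09:20-11:30, 12:45-14:05, 14:40-15:20, 18:45-19:05.
Ximena ∩ Teo ∩ Ben: 09:20-11:30, 12:45-14:05, 14:40-15:20.
The last common window of at least 45 minutes is 12:45-14:05; a 45-minute meeting can start as late as 13:20 and still end by 14:05.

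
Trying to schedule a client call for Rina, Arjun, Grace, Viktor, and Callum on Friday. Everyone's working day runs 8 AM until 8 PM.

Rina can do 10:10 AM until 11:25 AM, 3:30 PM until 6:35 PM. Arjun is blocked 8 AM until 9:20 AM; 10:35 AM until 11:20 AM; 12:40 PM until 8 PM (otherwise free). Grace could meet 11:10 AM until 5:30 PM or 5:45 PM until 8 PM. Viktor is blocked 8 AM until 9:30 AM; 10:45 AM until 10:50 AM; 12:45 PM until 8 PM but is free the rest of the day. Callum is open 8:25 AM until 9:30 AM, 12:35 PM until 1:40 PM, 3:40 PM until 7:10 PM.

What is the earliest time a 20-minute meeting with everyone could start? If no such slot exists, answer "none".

Rina free: 10:10-11:25, 15:30-18:35.
Arjun free: 09:20-10:35, 11:20-12:40 (invert busy blocks within the working day).
Grace free: 11:10-17:30, 17:45-20:00.
Viktor free: 09:30-10:45, 10:50-12:45 (invert busy blocks within the working day).
Callum free: 08:25-09:30, 12:35-13:40, 15:40-19:10.
Rina ∩ Arjun: 10:10-10:35, 11:20-11:25.
Rina ∩ Arjun ∩ Grace: 11:20-11:25.
Rina ∩ Arjun ∩ Grace ∩ Viktor: 11:20-11:25.
Rina ∩ Arjun ∩ Grace ∩ Viktor ∩ Callum: ∅.
There is no time when everyone is free.
No common window is at least 20 minutes long.

none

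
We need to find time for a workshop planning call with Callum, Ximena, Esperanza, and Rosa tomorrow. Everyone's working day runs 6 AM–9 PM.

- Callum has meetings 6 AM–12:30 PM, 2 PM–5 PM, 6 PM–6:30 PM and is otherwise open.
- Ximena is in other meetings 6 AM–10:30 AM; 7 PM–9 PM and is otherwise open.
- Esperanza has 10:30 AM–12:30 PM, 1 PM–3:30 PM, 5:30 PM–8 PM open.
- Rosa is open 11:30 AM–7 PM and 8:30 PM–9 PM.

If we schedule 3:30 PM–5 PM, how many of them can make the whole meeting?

2

Callum free: 12:30-14:00, 17:00-18:00, 18:30-21:00 (invert busy blocks within the working day).
Ximena free: 10:30-19:00 (invert busy blocks within the working day).
Esperanza free: 10:30-12:30, 13:00-15:30, 17:30-20:00.
Rosa free: 11:30-19:00, 20:30-21:00.
Ximena and Rosa can make the full 15:30-17:00 slot — that's 2.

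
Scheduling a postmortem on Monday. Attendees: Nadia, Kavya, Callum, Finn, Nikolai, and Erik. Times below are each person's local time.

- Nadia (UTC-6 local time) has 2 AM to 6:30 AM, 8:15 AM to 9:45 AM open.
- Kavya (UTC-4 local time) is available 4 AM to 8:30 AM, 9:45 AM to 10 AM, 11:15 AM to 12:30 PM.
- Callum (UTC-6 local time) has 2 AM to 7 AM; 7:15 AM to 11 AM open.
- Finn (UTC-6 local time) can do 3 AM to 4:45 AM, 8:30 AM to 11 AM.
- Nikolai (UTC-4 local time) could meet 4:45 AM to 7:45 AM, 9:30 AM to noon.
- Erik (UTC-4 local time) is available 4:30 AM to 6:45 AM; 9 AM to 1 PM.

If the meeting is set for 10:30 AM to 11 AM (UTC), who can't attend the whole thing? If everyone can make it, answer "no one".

Erik, Finn

Nadia in UTC: 08:00-12:30, 14:15-15:45 (add 6h to convert from UTC-6).
Kavya in UTC: 08:00-12:30, 13:45-14:00, 15:15-16:30 (add 4h to convert from UTC-4).
Callum in UTC: 08:00-13:00, 13:15-17:00 (add 6h to convert from UTC-6).
Finn in UTC: 09:00-10:45, 14:30-17:00 (add 6h to convert from UTC-6).
Nikolai in UTC: 08:45-11:45, 13:30-16:00 (add 4h to convert from UTC-4).
Erik in UTC: 08:30-10:45, 13:00-17:00 (add 4h to convert from UTC-4).
Nadia: free for 10:30-11:00. Kavya: free for 10:30-11:00. Callum: free for 10:30-11:00. Finn: not fully free for 10:30-11:00. Nikolai: free for 10:30-11:00. Erik: not fully free for 10:30-11:00.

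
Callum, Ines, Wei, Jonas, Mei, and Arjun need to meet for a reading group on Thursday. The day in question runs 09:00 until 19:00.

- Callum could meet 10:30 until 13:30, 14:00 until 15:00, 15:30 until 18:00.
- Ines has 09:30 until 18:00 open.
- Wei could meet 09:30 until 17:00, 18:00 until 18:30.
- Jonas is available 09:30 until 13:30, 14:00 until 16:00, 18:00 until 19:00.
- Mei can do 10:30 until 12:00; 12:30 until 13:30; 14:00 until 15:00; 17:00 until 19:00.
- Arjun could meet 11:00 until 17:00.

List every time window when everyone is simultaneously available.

Callum ∩ Ines: 10:30-13:30, 14:00-15:00, 15:30-18:00.
Callum ∩ Ines ∩ Wei: 10:30-13:30, 14:00-15:00, 15:30-17:00.
Callum ∩ Ines ∩ Wei ∩ Jonas: 10:30-13:30, 14:00-15:00, 15:30-16:00.
Callum ∩ Ines ∩ Wei ∩ Jonas ∩ Mei: 10:30-12:00, 12:30-13:30, 14:00-15:00.
Callum ∩ Ines ∩ Wei ∩ Jonas ∩ Mei ∩ Arjun: 11:00-12:00, 12:30-13:30, 14:00-15:00.
Those are the intersection windows.

11:00-12:00, 12:30-13:30, 14:00-15:00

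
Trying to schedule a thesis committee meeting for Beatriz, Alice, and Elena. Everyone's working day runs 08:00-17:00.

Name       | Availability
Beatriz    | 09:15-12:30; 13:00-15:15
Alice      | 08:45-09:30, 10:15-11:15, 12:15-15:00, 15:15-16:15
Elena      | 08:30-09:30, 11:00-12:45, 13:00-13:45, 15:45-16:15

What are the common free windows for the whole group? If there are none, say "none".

Beatriz ∩ Alice: 09:15-09:30, 10:15-11:15, 12:15-12:30, 13:00-15:00.
Beatriz ∩ Alice ∩ Elena: 09:15-09:30, 11:00-11:15, 12:15-12:30, 13:00-13:45.
So the common availability across everyone is 09:15-09:30, 11:00-11:15, 12:15-12:30, 13:00-13:45.

09:15-09:30, 11:00-11:15, 12:15-12:30, 13:00-13:45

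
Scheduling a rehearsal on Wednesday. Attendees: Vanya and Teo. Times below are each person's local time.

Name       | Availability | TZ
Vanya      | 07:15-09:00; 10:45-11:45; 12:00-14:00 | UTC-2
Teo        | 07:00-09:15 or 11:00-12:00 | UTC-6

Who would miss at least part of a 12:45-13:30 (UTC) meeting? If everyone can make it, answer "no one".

Teo

Vanya in UTC: 09:15-11:00, 12:45-13:45, 14:00-16:00 (add 2h to convert from UTC-2).
Teo in UTC: 13:00-15:15, 17:00-18:00 (add 6h to convert from UTC-6).
Vanya: free for 12:45-13:30. Teo: not fully free for 12:45-13:30.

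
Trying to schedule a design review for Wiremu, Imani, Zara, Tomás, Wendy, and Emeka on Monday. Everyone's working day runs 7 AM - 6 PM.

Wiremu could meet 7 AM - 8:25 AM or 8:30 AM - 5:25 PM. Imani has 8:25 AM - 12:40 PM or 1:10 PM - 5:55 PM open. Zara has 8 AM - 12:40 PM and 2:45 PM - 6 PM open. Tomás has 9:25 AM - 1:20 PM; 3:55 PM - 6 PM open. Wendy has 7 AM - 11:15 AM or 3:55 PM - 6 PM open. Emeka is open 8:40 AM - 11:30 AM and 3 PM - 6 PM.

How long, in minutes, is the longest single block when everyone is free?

110

Wiremu ∩ Imani: 08:30-12:40, 13:10-17:25.
Wiremu ∩ Imani ∩ Zara: 08:30-12:40, 14:45-17:25.
Wiremu ∩ Imani ∩ Zara ∩ Tomás: 09:25-12:40, 15:55-17:25.
Wiremu ∩ Imani ∩ Zara ∩ Tomás ∩ Wendy: 09:25-11:15, 15:55-17:25.
Wiremu ∩ Imani ∩ Zara ∩ Tomás ∩ Wendy ∩ Emeka: 09:25-11:15, 15:55-17:25.
Those are the intersection windows.
The longest is 09:25-11:15 at 110 minutes.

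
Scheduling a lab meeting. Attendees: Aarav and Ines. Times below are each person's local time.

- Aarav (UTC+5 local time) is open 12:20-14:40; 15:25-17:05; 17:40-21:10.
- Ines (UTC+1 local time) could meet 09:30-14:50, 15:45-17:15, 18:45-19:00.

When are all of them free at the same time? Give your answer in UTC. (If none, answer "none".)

Aarav in UTC: 07:20-09:40, 10:25-12:05, 12:40-16:10 (subtract 5h to convert from UTC+5).
Ines in UTC: 08:30-13:50, 14:45-16:15, 17:45-18:00 (subtract 1h to convert from UTC+1).
Aarav ∩ Ines: 08:30-09:40, 10:25-12:05, 12:40-13:50, 14:45-16:10.
So the common availability across everyone is 08:30-09:40, 10:25-12:05, 12:40-13:50, 14:45-16:10.

08:30-09:40, 10:25-12:05, 12:40-13:50, 14:45-16:10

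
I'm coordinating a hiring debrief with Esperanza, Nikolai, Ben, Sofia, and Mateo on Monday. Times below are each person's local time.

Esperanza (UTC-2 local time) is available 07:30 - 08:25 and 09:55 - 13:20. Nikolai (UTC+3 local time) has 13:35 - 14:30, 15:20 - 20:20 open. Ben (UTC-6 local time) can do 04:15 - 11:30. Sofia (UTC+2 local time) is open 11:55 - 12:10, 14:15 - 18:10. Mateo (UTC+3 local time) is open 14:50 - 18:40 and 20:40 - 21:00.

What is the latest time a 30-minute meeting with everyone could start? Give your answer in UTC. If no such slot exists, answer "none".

14:50

Esperanza in UTC: 09:30-10:25, 11:55-15:20 (add 2h to convert from UTC-2).
Nikolai in UTC: 10:35-11:30, 12:20-17:20 (subtract 3h to convert from UTC+3).
Ben in UTC: 10:15-17:30 (add 6h to convert from UTC-6).
Sofia in UTC: 09:55-10:10, 12:15-16:10 (subtract 2h to convert from UTC+2).
Mateo in UTC: 11:50-15:40, 17:40-18:00 (subtract 3h to convert from UTC+3).
Esperanza ∩ Nikolai: 12:20-15:20.
Esperanza ∩ Nikolai ∩ Ben: 12:20-15:20.
Esperanza ∩ Nikolai ∩ Ben ∩ Sofia: 12:20-15:20.
Esperanza ∩ Nikolai ∩ Ben ∩ Sofia ∩ Mateo: 12:20-15:20.
The last common window of at least 30 minutes is 12:20-15:20; a 30-minute meeting can start as late as 14:50 and still end by 15:20.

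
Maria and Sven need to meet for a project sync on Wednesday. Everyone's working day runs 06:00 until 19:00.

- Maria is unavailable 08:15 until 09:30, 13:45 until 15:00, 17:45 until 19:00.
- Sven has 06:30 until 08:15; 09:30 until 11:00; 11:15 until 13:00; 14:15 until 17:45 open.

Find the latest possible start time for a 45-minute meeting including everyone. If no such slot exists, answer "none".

17:00

Maria free: 06:00-08:15, 09:30-13:45, 15:00-17:45 (invert busy blocks within the working day).
Sven free: 06:30-08:15, 09:30-11:00, 11:15-13:00, 14:15-17:45.
Maria ∩ Sven: 06:30-08:15, 09:30-11:00, 11:15-13:00, 15:00-17:45.
The last common window of at least 45 minutes is 15:00-17:45; a 45-minute meeting can start as late as 17:00 and still end by 17:45.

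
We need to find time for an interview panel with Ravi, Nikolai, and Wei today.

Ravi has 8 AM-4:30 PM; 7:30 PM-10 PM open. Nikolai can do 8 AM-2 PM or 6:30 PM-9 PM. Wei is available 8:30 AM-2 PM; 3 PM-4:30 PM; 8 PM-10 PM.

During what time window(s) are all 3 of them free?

Ravi ∩ Nikolai: 08:00-14:00, 19:30-21:00.
Ravi ∩ Nikolai ∩ Wei: 08:30-14:00, 20:00-21:00.
So the common availability across everyone is 08:30-14:00, 20:00-21:00.

08:30-14:00, 20:00-21:00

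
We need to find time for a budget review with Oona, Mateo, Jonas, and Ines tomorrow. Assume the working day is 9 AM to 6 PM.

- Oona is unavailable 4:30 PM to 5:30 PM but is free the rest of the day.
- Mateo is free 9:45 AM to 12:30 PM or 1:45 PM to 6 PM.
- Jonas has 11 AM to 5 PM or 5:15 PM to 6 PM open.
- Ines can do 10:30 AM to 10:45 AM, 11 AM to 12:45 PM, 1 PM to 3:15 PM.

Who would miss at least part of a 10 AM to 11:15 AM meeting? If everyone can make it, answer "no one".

Ines, Jonas

Oona free: 09:00-16:30, 17:30-18:00 (invert busy blocks within the working day).
Mateo free: 09:45-12:30, 13:45-18:00.
Jonas free: 11:00-17:00, 17:15-18:00.
Ines free: 10:30-10:45, 11:00-12:45, 13:00-15:15.
Oona: free for 10:00-11:15. Mateo: free for 10:00-11:15. Jonas: not fully free for 10:00-11:15. Ines: not fully free for 10:00-11:15.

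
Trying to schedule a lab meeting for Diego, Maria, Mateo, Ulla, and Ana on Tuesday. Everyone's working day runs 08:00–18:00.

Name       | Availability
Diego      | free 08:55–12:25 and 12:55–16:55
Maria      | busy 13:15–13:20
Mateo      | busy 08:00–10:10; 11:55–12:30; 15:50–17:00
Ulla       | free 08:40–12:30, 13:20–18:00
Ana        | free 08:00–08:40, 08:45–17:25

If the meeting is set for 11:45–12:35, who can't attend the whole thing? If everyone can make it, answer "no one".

Diego free: 08:55-12:25, 12:55-16:55.
Maria free: 08:00-13:15, 13:20-18:00 (invert busy blocks within the working day).
Mateo free: 10:10-11:55, 12:30-15:50, 17:00-18:00 (invert busy blocks within the working day).
Ulla free: 08:40-12:30, 13:20-18:00.
Ana free: 08:00-08:40, 08:45-17:25.
Diego: not fully free for 11:45-12:35. Maria: free for 11:45-12:35. Mateo: not fully free for 11:45-12:35. Ulla: not fully free for 11:45-12:35. Ana: free for 11:45-12:35.

Diego, Mateo, Ulla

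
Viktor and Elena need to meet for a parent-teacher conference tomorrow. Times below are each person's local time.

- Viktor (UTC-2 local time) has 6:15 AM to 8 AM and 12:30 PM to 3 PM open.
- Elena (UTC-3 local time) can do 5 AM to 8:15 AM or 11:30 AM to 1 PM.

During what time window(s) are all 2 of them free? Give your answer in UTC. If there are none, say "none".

08:15-10:00, 14:30-16:00

Viktor in UTC: 08:15-10:00, 14:30-17:00 (add 2h to convert from UTC-2).
Elena in UTC: 08:00-11:15, 14:30-16:00 (add 3h to convert from UTC-3).
Viktor ∩ Elena: 08:15-10:00, 14:30-16:00.
Those are the intersection windows.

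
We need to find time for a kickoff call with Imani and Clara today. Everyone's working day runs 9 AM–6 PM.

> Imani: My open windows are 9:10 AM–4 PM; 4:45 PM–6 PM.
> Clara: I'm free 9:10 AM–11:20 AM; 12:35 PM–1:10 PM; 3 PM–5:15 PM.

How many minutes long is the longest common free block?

Imani ∩ Clara: 09:10-11:20, 12:35-13:10, 15:00-16:00, 16:45-17:15.
The longest is 09:10-11:20 at 130 minutes.

130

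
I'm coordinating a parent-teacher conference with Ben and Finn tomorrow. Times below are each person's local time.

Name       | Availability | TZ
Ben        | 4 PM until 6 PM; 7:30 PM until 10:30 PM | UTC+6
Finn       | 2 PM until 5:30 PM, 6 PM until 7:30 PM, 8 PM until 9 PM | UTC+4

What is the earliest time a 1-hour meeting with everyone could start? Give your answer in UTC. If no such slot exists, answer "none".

Ben in UTC: 10:00-12:00, 13:30-16:30 (subtract 6h to convert from UTC+6).
Finn in UTC: 10:00-13:30, 14:00-15:30, 16:00-17:00 (subtract 4h to convert from UTC+4).
Ben ∩ Finn: 10:00-12:00, 14:00-15:30, 16:00-16:30.
The first common window of at least 60 minutes is 10:00-12:00, so the earliest start is 10:00.

10:00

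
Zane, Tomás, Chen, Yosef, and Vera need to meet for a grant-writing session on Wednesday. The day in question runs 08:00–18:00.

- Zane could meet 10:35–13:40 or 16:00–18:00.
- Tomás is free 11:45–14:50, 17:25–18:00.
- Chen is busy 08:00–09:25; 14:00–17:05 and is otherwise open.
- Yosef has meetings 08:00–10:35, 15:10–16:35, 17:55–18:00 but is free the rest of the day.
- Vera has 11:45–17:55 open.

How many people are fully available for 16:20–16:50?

Zane free: 10:35-13:40, 16:00-18:00.
Tomás free: 11:45-14:50, 17:25-18:00.
Chen free: 09:25-14:00, 17:05-18:00 (invert busy blocks within the working day).
Yosef free: 10:35-15:10, 16:35-17:55 (invert busy blocks within the working day).
Vera free: 11:45-17:55.
Zane and Vera can make the full 16:20-16:50 slot — that's 2.

2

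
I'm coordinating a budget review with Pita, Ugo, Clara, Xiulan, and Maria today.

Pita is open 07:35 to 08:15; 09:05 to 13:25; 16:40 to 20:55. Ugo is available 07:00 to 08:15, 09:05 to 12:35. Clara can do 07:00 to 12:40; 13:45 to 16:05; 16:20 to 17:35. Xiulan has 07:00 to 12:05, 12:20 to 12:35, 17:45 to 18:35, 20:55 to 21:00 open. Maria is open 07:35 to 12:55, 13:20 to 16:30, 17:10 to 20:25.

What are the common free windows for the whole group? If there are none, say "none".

07:35-08:15, 09:05-12:05, 12:20-12:35

Pita ∩ Ugo: 07:35-08:15, 09:05-12:35.
Pita ∩ Ugo ∩ Clara: 07:35-08:15, 09:05-12:35.
Pita ∩ Ugo ∩ Clara ∩ Xiulan: 07:35-08:15, 09:05-12:05, 12:20-12:35.
Pita ∩ Ugo ∩ Clara ∩ Xiulan ∩ Maria: 07:35-08:15, 09:05-12:05, 12:20-12:35.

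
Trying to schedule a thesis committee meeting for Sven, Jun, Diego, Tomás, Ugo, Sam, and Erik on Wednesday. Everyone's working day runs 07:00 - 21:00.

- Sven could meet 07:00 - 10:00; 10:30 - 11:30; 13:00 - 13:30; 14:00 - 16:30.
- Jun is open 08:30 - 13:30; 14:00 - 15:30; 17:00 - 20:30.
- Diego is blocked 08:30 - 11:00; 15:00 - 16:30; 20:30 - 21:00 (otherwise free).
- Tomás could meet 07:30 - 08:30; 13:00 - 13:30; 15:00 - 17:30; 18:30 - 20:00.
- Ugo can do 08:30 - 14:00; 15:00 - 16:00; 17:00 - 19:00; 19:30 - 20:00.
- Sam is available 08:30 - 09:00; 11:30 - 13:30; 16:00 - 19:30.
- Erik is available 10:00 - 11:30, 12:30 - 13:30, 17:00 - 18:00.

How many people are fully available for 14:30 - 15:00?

Sven free: 07:00-10:00, 10:30-11:30, 13:00-13:30, 14:00-16:30.
Jun free: 08:30-13:30, 14:00-15:30, 17:00-20:30.
Diego free: 07:00-08:30, 11:00-15:00, 16:30-20:30 (invert busy blocks within the working day).
Tomás free: 07:30-08:30, 13:00-13:30, 15:00-17:30, 18:30-20:00.
Ugo free: 08:30-14:00, 15:00-16:00, 17:00-19:00, 19:30-20:00.
Sam free: 08:30-09:00, 11:30-13:30, 16:00-19:30.
Erik free: 10:00-11:30, 12:30-13:30, 17:00-18:00.
Sven, Jun, and Diego can make the full 14:30-15:00 slot — that's 3.

3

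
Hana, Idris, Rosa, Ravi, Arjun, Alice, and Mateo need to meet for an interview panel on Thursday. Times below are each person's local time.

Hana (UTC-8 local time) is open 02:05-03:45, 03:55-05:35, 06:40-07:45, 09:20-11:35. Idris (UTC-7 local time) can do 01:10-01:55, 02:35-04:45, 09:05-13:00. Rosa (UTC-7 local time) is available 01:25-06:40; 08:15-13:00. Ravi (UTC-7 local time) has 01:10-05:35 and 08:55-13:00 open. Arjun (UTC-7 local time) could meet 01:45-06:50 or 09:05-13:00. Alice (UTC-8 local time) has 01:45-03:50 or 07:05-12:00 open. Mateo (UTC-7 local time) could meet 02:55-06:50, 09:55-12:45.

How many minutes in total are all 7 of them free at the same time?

Hana in UTC: 10:05-11:45, 11:55-13:35, 14:40-15:45, 17:20-19:35 (add 8h to convert from UTC-8).
Idris in UTC: 08:10-08:55, 09:35-11:45, 16:05-20:00 (add 7h to convert from UTC-7).
Rosa in UTC: 08:25-13:40, 15:15-20:00 (add 7h to convert from UTC-7).
Ravi in UTC: 08:10-12:35, 15:55-20:00 (add 7h to convert from UTC-7).
Arjun in UTC: 08:45-13:50, 16:05-20:00 (add 7h to convert from UTC-7).
Alice in UTC: 09:45-11:50, 15:05-20:00 (add 8h to convert from UTC-8).
Mateo in UTC: 09:55-13:50, 16:55-19:45 (add 7h to convert from UTC-7).
Hana ∩ Idris: 10:05-11:45, 17:20-19:35.
Hana ∩ Idris ∩ Rosa: 10:05-11:45, 17:20-19:35.
Hana ∩ Idris ∩ Rosa ∩ Ravi: 10:05-11:45, 17:20-19:35.
Hana ∩ Idris ∩ Rosa ∩ Ravi ∩ Arjun: 10:05-11:45, 17:20-19:35.
Hana ∩ Idris ∩ Rosa ∩ Ravi ∩ Arjun ∩ Alice: 10:05-11:45, 17:20-19:35.
Hana ∩ Idris ∩ Rosa ∩ Ravi ∩ Arjun ∩ Alice ∩ Mateo: 10:05-11:45, 17:20-19:35.
Summing the common windows: 100 + 135 = 235 minutes.

235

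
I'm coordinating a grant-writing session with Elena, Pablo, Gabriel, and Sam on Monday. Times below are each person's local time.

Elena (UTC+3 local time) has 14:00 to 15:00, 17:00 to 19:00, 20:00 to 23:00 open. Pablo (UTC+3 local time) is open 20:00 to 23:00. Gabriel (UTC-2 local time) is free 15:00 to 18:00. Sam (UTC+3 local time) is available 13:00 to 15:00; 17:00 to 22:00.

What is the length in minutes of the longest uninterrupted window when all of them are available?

Elena in UTC: 11:00-12:00, 14:00-16:00, 17:00-20:00 (subtract 3h to convert from UTC+3).
Pablo in UTC: 17:00-20:00 (subtract 3h to convert from UTC+3).
Gabriel in UTC: 17:00-20:00 (add 2h to convert from UTC-2).
Sam in UTC: 10:00-12:00, 14:00-19:00 (subtract 3h to convert from UTC+3).
Elena ∩ Pablo: 17:00-20:00.
Elena ∩ Pablo ∩ Gabriel: 17:00-20:00.
Elena ∩ Pablo ∩ Gabriel ∩ Sam: 17:00-19:00.
The longest is 17:00-19:00 at 120 minutes.

120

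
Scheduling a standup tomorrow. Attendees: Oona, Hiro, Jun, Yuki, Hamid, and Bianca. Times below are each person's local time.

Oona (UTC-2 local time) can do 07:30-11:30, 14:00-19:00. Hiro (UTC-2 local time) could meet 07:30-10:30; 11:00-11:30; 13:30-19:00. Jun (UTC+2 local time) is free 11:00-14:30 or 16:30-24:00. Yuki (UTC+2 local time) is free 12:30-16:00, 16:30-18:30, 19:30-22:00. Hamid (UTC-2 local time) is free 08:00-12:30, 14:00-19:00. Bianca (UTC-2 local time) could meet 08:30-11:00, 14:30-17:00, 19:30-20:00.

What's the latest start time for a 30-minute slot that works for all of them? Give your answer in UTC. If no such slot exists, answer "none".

Oona in UTC: 09:30-13:30, 16:00-21:00 (add 2h to convert from UTC-2).
Hiro in UTC: 09:30-12:30, 13:00-13:30, 15:30-21:00 (add 2h to convert from UTC-2).
Jun in UTC: 09:00-12:30, 14:30-22:00 (subtract 2h to convert from UTC+2).
Yuki in UTC: 10:30-14:00, 14:30-16:30, 17:30-20:00 (subtract 2h to convert from UTC+2).
Hamid in UTC: 10:00-14:30, 16:00-21:00 (add 2h to convert from UTC-2).
Bianca in UTC: 10:30-13:00, 16:30-19:00, 21:30-22:00 (add 2h to convert from UTC-2).
Oona ∩ Hiro: 09:30-12:30, 13:00-13:30, 16:00-21:00.
Oona ∩ Hiro ∩ Jun: 09:30-12:30, 16:00-21:00.
Oona ∩ Hiro ∩ Jun ∩ Yuki: 10:30-12:30, 16:00-16:30, 17:30-20:00.
Oona ∩ Hiro ∩ Jun ∩ Yuki ∩ Hamid: 10:30-12:30, 16:00-16:30, 17:30-20:00.
Oona ∩ Hiro ∩ Jun ∩ Yuki ∩ Hamid ∩ Bianca: 10:30-12:30, 17:30-19:00.
So the common availability across everyone is 10:30-12:30, 17:30-19:00.
The last common window of at least 30 minutes is 17:30-19:00; a 30-minute meeting can start as late as 18:30 and still end by 19:00.

18:30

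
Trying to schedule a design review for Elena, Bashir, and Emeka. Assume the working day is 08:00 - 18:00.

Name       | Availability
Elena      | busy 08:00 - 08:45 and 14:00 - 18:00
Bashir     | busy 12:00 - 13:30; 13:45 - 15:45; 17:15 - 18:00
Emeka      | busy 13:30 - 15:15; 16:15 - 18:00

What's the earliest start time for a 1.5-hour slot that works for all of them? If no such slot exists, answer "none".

Elena free: 08:45-14:00 (invert busy blocks within the working day).
Bashir free: 08:00-12:00, 13:30-13:45, 15:45-17:15 (invert busy blocks within the working day).
Emeka free: 08:00-13:30, 15:15-16:15 (invert busy blocks within the working day).
Elena ∩ Bashir: 08:45-12:00, 13:30-13:45.
Elena ∩ Bashir ∩ Emeka: 08:45-12:00.
So the common availability across everyone is 08:45-12:00.
The first common window of at least 90 minutes is 08:45-12:00, so the earliest start is 08:45.

08:45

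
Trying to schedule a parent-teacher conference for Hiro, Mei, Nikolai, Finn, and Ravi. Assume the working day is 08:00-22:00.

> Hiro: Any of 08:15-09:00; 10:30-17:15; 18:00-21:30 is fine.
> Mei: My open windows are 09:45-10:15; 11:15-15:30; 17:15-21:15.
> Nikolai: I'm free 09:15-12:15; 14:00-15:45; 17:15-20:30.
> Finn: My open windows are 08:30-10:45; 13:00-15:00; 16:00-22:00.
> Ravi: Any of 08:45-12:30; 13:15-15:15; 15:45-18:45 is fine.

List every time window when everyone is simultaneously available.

Hiro ∩ Mei: 11:15-15:30, 18:00-21:15.
Hiro ∩ Mei ∩ Nikolai: 11:15-12:15, 14:00-15:30, 18:00-20:30.
Hiro ∩ Mei ∩ Nikolai ∩ Finn: 14:00-15:00, 18:00-20:30.
Hiro ∩ Mei ∩ Nikolai ∩ Finn ∩ Ravi: 14:00-15:00, 18:00-18:45.
Those are the intersection windows.

14:00-15:00, 18:00-18:45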